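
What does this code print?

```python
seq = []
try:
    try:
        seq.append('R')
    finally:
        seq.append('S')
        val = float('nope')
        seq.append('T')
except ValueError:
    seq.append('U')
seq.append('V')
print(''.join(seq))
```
RSUV

Exception in inner finally caught by outer except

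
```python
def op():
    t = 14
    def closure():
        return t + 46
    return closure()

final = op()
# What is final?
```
60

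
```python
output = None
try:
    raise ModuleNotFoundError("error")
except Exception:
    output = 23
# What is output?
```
23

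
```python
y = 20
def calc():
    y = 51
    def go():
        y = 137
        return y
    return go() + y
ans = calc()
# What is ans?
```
188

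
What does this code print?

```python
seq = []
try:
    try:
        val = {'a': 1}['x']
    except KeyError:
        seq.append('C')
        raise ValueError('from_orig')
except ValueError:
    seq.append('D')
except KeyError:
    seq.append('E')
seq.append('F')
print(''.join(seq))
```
CDF

ValueError raised and caught, original KeyError not re-raised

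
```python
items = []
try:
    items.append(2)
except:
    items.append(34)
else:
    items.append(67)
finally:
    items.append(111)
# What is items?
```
[2, 67, 111]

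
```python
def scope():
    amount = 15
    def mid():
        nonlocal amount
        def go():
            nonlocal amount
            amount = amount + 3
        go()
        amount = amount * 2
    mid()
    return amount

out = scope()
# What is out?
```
36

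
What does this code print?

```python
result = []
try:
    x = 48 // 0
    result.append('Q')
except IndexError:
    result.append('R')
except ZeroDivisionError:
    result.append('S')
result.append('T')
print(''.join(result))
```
ST

ZeroDivisionError is caught by its specific handler, not IndexError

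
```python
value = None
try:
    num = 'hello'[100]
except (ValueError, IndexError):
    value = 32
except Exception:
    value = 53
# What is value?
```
32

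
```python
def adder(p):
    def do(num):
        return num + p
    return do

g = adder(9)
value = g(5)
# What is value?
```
14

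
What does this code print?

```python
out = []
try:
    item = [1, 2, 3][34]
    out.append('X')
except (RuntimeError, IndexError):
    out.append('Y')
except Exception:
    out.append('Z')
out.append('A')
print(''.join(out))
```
YA

IndexError matches tuple containing it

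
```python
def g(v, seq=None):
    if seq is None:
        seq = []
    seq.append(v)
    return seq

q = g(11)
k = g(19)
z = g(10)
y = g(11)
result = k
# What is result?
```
[19]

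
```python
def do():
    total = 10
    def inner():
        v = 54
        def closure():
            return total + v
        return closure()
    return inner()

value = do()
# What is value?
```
64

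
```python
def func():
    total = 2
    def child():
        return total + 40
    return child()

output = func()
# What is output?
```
42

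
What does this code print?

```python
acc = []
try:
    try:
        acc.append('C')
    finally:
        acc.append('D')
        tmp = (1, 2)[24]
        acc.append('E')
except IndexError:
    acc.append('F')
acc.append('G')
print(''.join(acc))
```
CDFG

Exception in inner finally caught by outer except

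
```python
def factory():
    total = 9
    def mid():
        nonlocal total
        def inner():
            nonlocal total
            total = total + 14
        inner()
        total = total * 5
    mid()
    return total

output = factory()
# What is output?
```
115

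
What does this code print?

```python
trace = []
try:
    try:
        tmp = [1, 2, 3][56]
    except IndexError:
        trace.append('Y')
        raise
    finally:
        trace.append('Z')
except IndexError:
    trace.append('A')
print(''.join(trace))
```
YZA

finally runs before re-raised exception propagates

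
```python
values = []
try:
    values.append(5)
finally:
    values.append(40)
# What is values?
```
[5, 40]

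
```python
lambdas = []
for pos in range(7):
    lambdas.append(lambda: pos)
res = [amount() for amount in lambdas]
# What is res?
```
[6, 6, 6, 6, 6, 6, 6]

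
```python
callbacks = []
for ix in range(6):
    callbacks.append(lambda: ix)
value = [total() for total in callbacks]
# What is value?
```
[5, 5, 5, 5, 5, 5]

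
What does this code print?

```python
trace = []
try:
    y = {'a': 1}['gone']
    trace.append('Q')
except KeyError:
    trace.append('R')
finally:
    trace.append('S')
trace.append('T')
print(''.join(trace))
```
RST

finally always runs, even after exception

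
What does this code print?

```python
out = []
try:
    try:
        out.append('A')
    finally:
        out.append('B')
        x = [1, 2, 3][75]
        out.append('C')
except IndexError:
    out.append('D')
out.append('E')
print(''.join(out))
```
ABDE

Exception in inner finally caught by outer except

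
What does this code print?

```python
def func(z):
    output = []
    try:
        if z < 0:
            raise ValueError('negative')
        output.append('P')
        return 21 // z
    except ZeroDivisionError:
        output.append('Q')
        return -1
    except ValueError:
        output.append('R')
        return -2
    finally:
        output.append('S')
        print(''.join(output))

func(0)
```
PQS

z=0 causes ZeroDivisionError, caught, finally prints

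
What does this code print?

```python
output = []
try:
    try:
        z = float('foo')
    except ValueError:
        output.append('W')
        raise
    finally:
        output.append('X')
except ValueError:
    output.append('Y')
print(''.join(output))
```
WXY

finally runs before re-raised exception propagates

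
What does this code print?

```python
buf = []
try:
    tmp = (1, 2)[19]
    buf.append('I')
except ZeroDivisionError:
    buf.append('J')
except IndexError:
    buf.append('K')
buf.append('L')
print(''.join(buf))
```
KL

IndexError is caught by its specific handler, not ZeroDivisionError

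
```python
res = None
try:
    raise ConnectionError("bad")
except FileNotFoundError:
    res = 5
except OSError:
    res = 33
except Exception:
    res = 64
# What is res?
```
33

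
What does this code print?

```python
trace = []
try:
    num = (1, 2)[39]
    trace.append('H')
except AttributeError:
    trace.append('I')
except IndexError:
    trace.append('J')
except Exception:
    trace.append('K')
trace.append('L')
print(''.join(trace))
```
JL

IndexError matches before generic Exception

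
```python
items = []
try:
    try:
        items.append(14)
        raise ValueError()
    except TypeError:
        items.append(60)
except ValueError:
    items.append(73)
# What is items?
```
[14, 73]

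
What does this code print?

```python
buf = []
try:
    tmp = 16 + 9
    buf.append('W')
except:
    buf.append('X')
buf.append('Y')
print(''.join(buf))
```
WY

No exception, try block completes normally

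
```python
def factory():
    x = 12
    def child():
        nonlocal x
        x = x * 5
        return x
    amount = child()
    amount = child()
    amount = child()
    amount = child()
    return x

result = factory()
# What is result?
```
7500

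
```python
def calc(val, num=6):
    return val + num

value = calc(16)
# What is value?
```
22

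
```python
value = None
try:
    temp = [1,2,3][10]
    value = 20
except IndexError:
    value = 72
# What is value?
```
72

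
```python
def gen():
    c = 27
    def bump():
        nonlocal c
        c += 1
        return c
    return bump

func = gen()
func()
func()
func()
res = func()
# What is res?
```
31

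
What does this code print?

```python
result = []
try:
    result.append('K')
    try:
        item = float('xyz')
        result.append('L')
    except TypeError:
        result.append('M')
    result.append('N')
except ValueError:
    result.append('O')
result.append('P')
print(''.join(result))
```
KOP

Inner handler doesn't match, propagates to outer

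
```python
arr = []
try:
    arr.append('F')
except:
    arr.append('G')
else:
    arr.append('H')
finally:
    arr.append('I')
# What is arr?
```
['F', 'H', 'I']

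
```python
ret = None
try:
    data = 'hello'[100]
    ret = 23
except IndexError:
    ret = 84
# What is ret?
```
84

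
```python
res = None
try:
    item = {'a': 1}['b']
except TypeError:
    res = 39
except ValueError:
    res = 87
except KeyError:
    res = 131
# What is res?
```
131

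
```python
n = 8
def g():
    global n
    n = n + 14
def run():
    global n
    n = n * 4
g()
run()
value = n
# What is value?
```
88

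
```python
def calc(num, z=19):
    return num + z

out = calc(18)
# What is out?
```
37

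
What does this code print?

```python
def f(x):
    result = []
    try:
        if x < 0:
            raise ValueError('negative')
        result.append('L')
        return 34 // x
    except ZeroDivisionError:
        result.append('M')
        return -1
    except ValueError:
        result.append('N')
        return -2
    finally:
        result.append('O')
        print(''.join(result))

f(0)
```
LMO

x=0 causes ZeroDivisionError, caught, finally prints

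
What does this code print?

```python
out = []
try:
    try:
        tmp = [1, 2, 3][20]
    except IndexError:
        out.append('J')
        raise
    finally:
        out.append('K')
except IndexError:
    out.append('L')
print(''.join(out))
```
JKL

finally runs before re-raised exception propagates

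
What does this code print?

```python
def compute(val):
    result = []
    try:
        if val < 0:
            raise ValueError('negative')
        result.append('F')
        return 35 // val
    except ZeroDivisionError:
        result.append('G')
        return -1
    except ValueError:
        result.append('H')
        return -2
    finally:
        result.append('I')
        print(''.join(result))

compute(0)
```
FGI

val=0 causes ZeroDivisionError, caught, finally prints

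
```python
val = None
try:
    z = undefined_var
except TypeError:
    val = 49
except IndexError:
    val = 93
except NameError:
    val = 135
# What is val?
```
135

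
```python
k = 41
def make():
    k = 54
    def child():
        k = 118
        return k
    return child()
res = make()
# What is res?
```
118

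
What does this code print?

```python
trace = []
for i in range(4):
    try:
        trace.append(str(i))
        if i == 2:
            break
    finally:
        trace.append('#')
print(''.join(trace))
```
0#1#2#

finally runs even when breaking out of loop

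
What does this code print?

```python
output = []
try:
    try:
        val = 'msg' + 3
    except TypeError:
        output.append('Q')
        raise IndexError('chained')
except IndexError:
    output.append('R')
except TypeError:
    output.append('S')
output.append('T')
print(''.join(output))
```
QRT

IndexError raised and caught, original TypeError not re-raised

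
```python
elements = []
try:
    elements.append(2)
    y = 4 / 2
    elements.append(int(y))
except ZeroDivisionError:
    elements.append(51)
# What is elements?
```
[2, 2]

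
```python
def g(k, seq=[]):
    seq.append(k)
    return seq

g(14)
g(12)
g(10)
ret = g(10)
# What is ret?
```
[14, 12, 10, 10]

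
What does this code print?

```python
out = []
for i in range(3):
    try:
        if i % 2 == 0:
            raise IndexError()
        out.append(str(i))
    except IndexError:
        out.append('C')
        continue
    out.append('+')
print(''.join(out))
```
C1+C

continue in except skips rest of loop body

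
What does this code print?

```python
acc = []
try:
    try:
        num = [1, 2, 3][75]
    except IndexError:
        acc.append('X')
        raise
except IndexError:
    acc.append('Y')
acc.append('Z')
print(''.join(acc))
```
XYZ

raise without argument re-raises current exception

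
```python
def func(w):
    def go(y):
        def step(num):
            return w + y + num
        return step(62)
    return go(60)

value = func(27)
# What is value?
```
149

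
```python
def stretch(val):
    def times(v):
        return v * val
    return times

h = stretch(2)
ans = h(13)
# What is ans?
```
26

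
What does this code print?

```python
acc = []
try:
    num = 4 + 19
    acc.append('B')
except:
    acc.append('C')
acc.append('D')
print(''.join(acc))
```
BD

No exception, try block completes normally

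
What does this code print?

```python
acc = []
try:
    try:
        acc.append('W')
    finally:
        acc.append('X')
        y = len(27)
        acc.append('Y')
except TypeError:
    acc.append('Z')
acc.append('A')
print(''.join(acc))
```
WXZA

Exception in inner finally caught by outer except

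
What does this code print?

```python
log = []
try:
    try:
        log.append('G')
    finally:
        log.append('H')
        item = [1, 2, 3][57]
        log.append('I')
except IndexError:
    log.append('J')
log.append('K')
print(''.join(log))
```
GHJK

Exception in inner finally caught by outer except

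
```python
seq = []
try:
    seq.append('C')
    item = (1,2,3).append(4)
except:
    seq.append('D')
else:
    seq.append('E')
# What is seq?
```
['C', 'D']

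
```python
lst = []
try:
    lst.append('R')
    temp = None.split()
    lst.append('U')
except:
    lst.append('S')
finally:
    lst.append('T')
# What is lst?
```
['R', 'S', 'T']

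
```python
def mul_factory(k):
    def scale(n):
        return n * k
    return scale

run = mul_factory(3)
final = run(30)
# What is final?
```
90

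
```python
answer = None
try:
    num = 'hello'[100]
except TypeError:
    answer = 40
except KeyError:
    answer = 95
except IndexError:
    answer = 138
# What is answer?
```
138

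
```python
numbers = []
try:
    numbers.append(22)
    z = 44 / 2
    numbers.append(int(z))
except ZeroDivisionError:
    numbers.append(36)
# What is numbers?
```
[22, 22]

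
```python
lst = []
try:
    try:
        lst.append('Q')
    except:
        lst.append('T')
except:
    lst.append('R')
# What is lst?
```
['Q']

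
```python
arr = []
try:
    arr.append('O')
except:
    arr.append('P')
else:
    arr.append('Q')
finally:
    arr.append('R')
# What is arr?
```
['O', 'Q', 'R']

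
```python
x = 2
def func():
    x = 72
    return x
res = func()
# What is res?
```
72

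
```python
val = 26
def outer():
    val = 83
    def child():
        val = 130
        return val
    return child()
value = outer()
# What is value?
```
130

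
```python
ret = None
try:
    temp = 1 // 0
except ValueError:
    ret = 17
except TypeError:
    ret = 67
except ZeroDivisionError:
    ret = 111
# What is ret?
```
111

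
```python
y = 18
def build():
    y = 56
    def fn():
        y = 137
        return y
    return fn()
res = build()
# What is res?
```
137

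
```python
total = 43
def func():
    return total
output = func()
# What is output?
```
43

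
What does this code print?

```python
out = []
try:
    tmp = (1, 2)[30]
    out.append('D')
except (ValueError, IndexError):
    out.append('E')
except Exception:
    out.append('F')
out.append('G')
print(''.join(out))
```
EG

IndexError matches tuple containing it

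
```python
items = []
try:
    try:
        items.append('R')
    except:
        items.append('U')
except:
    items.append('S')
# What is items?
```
['R']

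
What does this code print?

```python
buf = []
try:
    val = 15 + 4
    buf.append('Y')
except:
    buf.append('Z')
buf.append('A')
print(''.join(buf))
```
YA

No exception, try block completes normally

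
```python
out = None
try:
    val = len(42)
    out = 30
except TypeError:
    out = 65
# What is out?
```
65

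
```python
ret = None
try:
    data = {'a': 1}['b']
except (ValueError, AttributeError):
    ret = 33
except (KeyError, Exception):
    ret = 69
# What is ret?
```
69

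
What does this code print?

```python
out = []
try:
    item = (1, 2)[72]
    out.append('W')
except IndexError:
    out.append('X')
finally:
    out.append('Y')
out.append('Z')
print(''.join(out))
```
XYZ

finally always runs, even after exception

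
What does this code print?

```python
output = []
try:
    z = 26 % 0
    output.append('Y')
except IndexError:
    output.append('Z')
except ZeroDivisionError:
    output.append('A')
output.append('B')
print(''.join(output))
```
AB

ZeroDivisionError is caught by its specific handler, not IndexError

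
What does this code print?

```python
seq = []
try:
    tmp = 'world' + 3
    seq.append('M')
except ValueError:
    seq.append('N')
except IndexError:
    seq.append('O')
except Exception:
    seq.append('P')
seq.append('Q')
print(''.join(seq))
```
PQ

TypeError not specifically caught, falls to Exception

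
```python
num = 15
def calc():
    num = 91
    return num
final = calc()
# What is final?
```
91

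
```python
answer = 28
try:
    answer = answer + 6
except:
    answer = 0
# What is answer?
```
34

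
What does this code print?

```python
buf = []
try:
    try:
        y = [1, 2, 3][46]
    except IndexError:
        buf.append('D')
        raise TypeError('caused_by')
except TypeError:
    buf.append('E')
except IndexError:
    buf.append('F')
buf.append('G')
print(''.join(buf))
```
DEG

TypeError raised and caught, original IndexError not re-raised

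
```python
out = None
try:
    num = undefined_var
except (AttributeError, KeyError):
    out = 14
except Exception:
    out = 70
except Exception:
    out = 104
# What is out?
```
70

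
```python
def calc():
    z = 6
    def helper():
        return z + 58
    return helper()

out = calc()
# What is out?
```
64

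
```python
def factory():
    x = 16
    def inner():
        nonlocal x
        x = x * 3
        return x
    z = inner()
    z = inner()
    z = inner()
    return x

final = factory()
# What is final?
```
432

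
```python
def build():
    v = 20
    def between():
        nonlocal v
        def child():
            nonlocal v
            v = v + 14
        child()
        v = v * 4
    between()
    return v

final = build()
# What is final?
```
136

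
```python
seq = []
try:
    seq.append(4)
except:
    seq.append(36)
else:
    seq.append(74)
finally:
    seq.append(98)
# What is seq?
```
[4, 74, 98]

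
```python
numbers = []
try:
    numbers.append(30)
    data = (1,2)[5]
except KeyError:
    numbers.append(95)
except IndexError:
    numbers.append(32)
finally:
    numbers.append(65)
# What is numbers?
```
[30, 32, 65]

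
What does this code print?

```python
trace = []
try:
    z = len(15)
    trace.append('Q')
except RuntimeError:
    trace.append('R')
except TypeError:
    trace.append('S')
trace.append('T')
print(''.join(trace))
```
ST

TypeError is caught by its specific handler, not RuntimeError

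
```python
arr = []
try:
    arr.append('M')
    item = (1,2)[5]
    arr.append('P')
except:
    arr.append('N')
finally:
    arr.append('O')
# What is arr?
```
['M', 'N', 'O']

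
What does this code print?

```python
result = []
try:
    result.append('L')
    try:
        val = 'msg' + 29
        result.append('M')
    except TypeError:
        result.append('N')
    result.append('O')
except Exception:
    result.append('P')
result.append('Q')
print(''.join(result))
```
LNOQ

Inner exception caught by inner handler, outer continues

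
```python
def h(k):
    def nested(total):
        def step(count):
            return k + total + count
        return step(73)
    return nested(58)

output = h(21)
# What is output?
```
152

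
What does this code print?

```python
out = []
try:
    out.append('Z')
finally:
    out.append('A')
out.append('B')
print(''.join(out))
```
ZAB

try/finally without except, no exception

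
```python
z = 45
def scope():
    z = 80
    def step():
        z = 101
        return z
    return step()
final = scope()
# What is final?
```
101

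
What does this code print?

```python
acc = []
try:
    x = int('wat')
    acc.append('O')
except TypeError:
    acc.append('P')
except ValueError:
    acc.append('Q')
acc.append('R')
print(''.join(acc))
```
QR

ValueError is caught by its specific handler, not TypeError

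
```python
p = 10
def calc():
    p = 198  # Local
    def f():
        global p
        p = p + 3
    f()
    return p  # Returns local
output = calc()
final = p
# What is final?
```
13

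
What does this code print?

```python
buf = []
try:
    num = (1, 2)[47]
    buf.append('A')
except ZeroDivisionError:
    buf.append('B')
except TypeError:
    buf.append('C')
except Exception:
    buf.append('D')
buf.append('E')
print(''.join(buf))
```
DE

IndexError not specifically caught, falls to Exception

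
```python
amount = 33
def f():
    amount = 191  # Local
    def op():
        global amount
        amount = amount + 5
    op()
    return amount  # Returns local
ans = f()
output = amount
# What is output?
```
38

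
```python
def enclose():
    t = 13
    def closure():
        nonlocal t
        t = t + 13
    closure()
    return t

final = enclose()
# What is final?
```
26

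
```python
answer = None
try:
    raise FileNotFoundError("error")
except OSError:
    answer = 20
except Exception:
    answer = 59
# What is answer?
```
20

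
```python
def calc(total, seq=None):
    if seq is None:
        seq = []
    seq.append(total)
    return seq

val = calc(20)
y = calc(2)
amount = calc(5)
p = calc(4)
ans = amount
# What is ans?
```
[5]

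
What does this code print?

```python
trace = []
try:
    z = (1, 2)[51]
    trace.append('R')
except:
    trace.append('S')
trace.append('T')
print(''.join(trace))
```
ST

Exception raised in try, caught by bare except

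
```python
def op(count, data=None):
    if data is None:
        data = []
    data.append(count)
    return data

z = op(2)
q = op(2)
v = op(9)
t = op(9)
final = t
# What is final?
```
[9]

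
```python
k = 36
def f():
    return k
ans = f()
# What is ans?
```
36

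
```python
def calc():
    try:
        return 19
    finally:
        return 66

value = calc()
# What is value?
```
66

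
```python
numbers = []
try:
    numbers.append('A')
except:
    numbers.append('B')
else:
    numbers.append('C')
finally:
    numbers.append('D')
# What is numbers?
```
['A', 'C', 'D']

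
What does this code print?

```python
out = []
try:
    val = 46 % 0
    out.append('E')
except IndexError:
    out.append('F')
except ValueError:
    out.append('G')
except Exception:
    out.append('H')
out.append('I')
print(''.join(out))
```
HI

ZeroDivisionError not specifically caught, falls to Exception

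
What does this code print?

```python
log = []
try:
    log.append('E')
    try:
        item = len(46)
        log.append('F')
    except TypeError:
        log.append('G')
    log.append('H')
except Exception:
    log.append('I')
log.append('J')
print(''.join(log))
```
EGHJ

Inner exception caught by inner handler, outer continues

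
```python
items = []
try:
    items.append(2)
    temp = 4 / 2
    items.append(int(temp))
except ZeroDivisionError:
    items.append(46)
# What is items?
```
[2, 2]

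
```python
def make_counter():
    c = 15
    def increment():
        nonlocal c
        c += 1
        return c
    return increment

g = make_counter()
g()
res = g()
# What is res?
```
17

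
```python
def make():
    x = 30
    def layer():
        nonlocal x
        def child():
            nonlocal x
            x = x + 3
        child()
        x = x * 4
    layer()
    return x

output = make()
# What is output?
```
132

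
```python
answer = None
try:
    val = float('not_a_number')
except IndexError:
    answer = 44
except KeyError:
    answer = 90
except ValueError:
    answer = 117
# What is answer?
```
117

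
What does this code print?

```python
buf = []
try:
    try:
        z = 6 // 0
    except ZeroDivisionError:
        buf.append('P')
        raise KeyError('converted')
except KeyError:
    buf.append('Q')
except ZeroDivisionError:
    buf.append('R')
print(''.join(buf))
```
PQ

New KeyError raised, caught by outer KeyError handler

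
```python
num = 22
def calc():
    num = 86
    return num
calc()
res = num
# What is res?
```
22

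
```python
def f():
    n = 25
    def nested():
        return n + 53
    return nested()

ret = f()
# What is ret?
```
78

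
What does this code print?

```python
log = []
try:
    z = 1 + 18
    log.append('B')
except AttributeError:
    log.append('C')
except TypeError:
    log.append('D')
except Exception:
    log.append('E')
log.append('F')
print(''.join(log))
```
BF

No exception, try block completes normally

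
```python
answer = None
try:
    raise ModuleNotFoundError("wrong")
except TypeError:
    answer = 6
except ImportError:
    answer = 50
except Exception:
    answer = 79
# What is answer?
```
50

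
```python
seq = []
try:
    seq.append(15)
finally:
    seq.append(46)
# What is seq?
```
[15, 46]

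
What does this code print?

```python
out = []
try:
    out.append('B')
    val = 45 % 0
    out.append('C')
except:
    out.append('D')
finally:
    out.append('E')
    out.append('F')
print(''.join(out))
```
BDEF

Code before exception runs, then except, then all of finally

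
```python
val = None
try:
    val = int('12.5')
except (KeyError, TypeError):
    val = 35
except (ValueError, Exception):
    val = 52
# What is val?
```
52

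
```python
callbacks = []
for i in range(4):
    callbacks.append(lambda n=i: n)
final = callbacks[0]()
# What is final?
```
0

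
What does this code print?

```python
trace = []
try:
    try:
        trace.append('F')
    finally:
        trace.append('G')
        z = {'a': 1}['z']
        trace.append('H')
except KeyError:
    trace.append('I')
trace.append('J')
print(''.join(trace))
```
FGIJ

Exception in inner finally caught by outer except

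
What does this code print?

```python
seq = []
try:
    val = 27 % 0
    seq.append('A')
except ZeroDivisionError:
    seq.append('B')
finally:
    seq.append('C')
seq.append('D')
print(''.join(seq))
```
BCD

finally always runs, even after exception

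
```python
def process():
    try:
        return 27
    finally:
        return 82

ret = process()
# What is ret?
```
82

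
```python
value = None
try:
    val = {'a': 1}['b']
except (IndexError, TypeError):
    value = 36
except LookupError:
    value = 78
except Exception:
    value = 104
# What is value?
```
78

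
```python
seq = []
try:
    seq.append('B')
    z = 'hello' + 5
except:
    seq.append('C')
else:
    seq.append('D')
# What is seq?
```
['B', 'C']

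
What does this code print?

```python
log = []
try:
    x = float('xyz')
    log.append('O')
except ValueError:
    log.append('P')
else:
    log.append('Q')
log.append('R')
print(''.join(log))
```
PR

else block skipped when exception is caught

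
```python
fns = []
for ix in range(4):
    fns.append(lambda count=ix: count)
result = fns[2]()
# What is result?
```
2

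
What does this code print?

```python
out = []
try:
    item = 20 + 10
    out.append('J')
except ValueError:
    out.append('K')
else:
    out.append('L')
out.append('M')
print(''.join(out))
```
JLM

else block runs when no exception occurs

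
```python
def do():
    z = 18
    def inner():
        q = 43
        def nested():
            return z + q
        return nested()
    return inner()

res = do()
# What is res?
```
61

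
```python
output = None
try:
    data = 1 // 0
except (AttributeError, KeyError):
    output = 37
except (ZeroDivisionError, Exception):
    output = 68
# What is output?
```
68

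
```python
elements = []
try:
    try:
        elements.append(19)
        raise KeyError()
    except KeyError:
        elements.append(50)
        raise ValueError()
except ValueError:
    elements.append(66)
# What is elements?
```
[19, 50, 66]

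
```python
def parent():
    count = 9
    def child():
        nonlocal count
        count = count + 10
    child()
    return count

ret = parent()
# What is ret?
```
19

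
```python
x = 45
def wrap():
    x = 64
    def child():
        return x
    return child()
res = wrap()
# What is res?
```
64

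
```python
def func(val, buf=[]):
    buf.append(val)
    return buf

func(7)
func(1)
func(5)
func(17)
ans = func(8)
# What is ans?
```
[7, 1, 5, 17, 8]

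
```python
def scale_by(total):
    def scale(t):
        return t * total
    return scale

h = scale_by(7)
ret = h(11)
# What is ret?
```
77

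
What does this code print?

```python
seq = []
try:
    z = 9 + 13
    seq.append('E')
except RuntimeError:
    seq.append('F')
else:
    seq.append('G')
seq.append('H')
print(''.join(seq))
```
EGH

else block runs when no exception occurs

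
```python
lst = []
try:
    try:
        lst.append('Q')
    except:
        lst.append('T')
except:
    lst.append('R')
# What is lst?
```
['Q']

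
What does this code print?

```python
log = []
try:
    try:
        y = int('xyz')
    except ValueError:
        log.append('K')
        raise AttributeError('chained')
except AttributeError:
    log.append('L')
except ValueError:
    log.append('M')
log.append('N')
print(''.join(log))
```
KLN

AttributeError raised and caught, original ValueError not re-raised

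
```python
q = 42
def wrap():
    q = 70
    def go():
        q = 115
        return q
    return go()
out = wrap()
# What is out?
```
115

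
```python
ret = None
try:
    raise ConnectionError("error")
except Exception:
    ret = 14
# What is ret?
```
14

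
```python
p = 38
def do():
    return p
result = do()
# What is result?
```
38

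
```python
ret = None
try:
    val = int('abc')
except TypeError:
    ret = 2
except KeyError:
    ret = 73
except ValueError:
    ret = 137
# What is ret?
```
137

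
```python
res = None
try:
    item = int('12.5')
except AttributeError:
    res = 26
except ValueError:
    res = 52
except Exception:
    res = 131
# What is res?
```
52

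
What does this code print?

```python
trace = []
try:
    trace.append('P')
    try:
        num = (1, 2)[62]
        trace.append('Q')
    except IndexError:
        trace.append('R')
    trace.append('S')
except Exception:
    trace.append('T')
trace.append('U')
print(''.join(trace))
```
PRSU

Inner exception caught by inner handler, outer continues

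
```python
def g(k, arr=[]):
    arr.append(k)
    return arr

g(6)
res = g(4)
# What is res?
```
[6, 4]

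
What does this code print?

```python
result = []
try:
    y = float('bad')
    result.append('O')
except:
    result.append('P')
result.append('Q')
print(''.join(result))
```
PQ

Exception raised in try, caught by bare except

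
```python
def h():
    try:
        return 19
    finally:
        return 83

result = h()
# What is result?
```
83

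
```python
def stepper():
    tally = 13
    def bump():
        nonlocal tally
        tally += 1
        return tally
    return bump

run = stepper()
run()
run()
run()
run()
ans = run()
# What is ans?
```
18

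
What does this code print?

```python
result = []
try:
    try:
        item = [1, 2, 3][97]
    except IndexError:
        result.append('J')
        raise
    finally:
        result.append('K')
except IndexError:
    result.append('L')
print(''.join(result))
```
JKL

finally runs before re-raised exception propagates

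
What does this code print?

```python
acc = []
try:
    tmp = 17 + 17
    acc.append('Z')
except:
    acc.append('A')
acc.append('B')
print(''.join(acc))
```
ZB

No exception, try block completes normally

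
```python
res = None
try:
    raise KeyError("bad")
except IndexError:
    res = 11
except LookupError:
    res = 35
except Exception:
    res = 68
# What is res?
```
35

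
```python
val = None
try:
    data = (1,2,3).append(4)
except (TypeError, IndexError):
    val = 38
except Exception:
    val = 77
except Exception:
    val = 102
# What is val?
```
77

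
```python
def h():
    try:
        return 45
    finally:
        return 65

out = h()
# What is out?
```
65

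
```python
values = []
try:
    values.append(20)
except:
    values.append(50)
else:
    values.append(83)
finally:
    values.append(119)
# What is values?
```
[20, 83, 119]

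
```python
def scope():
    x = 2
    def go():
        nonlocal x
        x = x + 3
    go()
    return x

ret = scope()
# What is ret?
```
5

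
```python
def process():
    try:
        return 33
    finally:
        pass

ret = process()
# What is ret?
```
33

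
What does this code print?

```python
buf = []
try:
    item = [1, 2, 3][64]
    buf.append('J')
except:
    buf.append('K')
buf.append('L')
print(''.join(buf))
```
KL

Exception raised in try, caught by bare except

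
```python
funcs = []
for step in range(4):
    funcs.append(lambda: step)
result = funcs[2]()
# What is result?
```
3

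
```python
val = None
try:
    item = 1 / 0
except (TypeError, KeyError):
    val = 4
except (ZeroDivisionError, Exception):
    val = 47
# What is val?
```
47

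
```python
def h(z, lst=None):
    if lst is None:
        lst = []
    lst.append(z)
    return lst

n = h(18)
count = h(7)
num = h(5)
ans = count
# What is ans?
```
[7]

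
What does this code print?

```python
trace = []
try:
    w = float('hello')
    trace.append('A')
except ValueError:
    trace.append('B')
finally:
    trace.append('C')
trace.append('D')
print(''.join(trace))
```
BCD

finally always runs, even after exception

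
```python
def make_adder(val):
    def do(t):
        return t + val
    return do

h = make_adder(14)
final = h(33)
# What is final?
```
47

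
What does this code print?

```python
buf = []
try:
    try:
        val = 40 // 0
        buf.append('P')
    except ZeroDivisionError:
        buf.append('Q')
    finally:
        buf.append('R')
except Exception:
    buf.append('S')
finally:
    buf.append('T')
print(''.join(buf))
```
QRT

Both finally blocks run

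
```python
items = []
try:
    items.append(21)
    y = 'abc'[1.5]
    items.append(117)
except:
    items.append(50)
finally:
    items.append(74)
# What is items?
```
[21, 50, 74]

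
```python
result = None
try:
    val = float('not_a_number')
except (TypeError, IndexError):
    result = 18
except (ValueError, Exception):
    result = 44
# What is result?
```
44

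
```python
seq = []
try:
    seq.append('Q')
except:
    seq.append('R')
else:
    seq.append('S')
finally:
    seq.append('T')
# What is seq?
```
['Q', 'S', 'T']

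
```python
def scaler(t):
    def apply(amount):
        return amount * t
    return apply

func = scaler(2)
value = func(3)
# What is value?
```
6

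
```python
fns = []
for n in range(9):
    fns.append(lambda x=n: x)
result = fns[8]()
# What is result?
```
8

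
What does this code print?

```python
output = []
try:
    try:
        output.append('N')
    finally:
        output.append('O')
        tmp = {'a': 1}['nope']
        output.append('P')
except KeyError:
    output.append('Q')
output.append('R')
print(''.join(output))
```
NOQR

Exception in inner finally caught by outer except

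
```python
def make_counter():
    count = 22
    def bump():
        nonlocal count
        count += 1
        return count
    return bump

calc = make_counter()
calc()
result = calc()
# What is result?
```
24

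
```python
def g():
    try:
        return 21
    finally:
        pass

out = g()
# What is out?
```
21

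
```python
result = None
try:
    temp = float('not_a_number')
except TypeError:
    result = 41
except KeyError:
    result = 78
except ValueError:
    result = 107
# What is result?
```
107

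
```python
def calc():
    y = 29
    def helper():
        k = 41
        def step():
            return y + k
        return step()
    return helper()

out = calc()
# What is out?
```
70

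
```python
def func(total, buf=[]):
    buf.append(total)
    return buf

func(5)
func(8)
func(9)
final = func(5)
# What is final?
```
[5, 8, 9, 5]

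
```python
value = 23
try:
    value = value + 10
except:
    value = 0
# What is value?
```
33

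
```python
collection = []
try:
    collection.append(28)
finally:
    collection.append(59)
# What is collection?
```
[28, 59]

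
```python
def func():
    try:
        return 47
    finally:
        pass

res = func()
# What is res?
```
47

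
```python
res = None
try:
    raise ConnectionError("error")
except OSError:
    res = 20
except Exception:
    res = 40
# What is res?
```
20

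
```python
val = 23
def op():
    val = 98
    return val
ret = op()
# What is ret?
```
98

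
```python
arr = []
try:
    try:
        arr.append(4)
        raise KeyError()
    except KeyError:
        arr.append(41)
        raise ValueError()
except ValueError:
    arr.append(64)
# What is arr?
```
[4, 41, 64]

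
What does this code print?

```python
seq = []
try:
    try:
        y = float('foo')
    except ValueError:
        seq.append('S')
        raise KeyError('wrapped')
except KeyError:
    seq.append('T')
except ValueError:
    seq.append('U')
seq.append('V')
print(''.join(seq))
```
STV

KeyError raised and caught, original ValueError not re-raised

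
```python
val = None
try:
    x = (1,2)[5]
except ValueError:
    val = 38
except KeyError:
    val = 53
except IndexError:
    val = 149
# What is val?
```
149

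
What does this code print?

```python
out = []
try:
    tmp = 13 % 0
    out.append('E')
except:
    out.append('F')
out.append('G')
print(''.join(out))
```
FG

Exception raised in try, caught by bare except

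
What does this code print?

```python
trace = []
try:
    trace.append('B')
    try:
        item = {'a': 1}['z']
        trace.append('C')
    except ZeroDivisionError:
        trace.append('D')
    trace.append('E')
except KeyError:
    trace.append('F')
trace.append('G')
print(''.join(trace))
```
BFG

Inner handler doesn't match, propagates to outer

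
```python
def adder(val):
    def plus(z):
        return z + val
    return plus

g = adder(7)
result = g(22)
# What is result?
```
29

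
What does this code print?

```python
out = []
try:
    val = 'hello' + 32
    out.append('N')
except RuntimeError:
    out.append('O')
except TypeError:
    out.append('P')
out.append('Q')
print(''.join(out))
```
PQ

TypeError is caught by its specific handler, not RuntimeError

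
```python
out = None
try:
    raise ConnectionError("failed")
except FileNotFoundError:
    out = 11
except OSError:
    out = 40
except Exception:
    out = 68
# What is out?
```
40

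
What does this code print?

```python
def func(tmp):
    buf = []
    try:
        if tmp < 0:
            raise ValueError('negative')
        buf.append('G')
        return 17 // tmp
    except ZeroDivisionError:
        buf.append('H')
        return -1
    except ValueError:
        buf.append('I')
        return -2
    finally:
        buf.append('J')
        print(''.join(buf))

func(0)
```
GHJ

tmp=0 causes ZeroDivisionError, caught, finally prints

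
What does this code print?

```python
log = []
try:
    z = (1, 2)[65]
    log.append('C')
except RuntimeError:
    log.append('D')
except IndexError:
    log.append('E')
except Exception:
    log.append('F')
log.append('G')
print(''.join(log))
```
EG

IndexError matches before generic Exception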